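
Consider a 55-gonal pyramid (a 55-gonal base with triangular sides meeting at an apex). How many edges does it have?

A pyramid on an n-gon base has one n-gon and n triangles: V = 55 + 1 = 56, E = 2·55 = 110, F = 55 + 1 = 56.

110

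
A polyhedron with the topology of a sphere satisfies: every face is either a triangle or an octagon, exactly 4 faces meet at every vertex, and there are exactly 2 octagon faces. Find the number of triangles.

Let x be the number of triangles; then F = 2 + x.
Edge–face incidences: 2E = 8·2 + 3·x = 16 + 3x.
Every vertex has degree 4, so 4V = 2E.
Euler: V − E + F = 2 ⇒ (2E)/4 − E + (2 + x) = 2.
Multiply by 8: 2·(2E) − 4·(2E) + 8·(2 + x) = 16, i.e. 16 + 8x − 2·(16 + 3x) = 16.
Collecting terms: 2x − 16 = 16, so 2x = 32, so x = 16.
Then 2E = 16 + 3·16 = 64, so E = 32, V = 2E/4 = 16, F = 2 + 16 = 18.

16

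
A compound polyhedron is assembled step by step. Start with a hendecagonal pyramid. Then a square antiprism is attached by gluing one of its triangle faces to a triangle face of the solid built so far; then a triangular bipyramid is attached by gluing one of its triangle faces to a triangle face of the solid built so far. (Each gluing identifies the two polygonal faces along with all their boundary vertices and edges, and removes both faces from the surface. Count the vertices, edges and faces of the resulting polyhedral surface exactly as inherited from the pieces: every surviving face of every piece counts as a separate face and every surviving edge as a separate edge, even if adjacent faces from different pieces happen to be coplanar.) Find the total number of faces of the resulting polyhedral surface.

24

A hendecagonal pyramid: V=12, E=22, F=12.
Attach a square antiprism (V=8, E=16, F=10) along a 3-gon: merge 3 vertices and 3 edges, delete both glued faces → V=17, E=35, F=20.
Attach a triangular bipyramid (V=5, E=9, F=6) along a 3-gon: merge 3 vertices and 3 edges, delete both glued faces → V=19, E=41, F=24.
Check: V − E + F = 19 − 41 + 24 = 2.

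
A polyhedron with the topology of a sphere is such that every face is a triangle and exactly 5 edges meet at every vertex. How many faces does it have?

Each face has 3 edges and each edge borders two faces, so 2E = 3F.
Each vertex has degree 5, so 5V = 2E and hence V = 3F/5.
Euler: V − E + F = 2 ⇒ (3F/5) − (3F/2) + F = 2.
Multiply by 10: (6 − 15 + 10)F = 20, i.e. 1F = 20.
So F = 20, E = 3·20/2 = 30, V = 3·20/5 = 12.

20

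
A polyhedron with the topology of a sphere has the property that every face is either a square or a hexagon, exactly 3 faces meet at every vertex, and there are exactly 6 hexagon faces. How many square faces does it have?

Let x be the number of squares; then F = 6 + x.
Edge–face incidences: 2E = 6·6 + 4·x = 36 + 4x.
Every vertex has degree 3, so 3V = 2E.
Euler: V − E + F = 2 ⇒ (2E)/3 − E + (6 + x) = 2.
Multiply by 6: 2·(2E) − 3·(2E) + 6·(6 + x) = 12, i.e. 36 + 6x − (36 + 4x) = 12.
Collecting terms: 2x = 12, so x = 6.
Then 2E = 36 + 4·6 = 60, so E = 30, V = 2E/3 = 20, F = 6 + 6 = 12.

6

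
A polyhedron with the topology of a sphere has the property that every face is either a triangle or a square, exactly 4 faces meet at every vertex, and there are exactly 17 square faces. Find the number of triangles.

8

Let x be the number of triangles; then F = 17 + x.
Edge–face incidences: 2E = 4·17 + 3·x = 68 + 3x.
Every vertex has degree 4, so 4V = 2E.
Euler: V − E + F = 2 ⇒ (2E)/4 − E + (17 + x) = 2.
Multiply by 8: 2·(2E) − 4·(2E) + 8·(17 + x) = 16, i.e. 136 + 8x − 2·(68 + 3x) = 16.
Collecting terms: 2x = 16, so x = 8.
Then 2E = 68 + 3·8 = 92, so E = 46, V = 2E/4 = 23, F = 17 + 8 = 25.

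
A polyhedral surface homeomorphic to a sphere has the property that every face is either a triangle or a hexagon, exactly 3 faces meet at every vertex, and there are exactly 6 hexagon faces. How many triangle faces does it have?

4

Let x be the number of triangles; then F = 6 + x.
Edge–face incidences: 2E = 6·6 + 3·x = 36 + 3x.
Every vertex has degree 3, so 3V = 2E.
Euler: V − E + F = 2 ⇒ (2E)/3 − E + (6 + x) = 2.
Multiply by 6: 2·(2E) − 3·(2E) + 6·(6 + x) = 12, i.e. 36 + 6x − (36 + 3x) = 12.
Collecting terms: 3x = 12, so x = 4.
Then 2E = 36 + 3·4 = 48, so E = 24, V = 2E/3 = 16, F = 6 + 4 = 10.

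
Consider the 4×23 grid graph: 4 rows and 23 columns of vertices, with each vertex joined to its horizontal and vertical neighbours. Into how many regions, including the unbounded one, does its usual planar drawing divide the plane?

67

The grid has V = 4·23 = 92 vertices and E = 4·22 + 23·3 = 157 edges.
F = 2 − V + E = 2 − 92 + 157 = 67.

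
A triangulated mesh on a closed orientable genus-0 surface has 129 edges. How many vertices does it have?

χ = 2 − 2·0 = 2, and every face is a triangle so 3F = 2E.
F = 2E/3 = 86. Then V = 2 + E − F = 2 + 129 − 86 = 45.

45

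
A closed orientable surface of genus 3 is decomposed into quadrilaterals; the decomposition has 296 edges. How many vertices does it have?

χ = 2 − 2·3 = -4, and every face is a square so 4F = 2E.
F = 2E/4 = 148. Then V = -4 + E − F = -4 + 296 − 148 = 144.

144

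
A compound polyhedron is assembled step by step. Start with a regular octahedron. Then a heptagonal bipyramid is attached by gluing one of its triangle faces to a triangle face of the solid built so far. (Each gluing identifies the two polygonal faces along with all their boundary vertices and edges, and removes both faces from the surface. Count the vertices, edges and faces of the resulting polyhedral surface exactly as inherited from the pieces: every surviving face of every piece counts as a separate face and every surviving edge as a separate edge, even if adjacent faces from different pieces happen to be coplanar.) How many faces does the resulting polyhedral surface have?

A regular octahedron: V=6, E=12, F=8.
Attach a heptagonal bipyramid (V=9, E=21, F=14) along a 3-gon: merge 3 vertices and 3 edges, delete both glued faces → V=12, E=30, F=20.
Check: V − E + F = 12 − 30 + 20 = 2.

20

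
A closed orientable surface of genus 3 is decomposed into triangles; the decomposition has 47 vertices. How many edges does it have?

χ = 2 − 2·3 = -4, and every face is a triangle so 3F = 2E.
V − E + F = -4 with E = 3F/2 gives 47 − (3/2 − 1)·F = -4, so F = 102 and E = 153.

153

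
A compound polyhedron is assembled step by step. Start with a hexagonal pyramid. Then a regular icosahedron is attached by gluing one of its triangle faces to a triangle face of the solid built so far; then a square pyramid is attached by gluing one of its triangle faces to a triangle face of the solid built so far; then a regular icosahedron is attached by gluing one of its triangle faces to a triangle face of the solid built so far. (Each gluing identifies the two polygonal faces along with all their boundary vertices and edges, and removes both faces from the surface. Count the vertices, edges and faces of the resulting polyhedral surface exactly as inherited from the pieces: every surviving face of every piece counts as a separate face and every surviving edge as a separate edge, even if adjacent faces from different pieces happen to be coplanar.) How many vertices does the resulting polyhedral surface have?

27

A hexagonal pyramid: V=7, E=12, F=7.
Attach a regular icosahedron (V=12, E=30, F=20) along a 3-gon: merge 3 vertices and 3 edges, delete both glued faces → V=16, E=39, F=25.
Attach a square pyramid (V=5, E=8, F=5) along a 3-gon: merge 3 vertices and 3 edges, delete both glued faces → V=18, E=44, F=28.
Attach a regular icosahedron (V=12, E=30, F=20) along a 3-gon: merge 3 vertices and 3 edges, delete both glued faces → V=27, E=71, F=46.
Check: V − E + F = 27 − 71 + 46 = 2.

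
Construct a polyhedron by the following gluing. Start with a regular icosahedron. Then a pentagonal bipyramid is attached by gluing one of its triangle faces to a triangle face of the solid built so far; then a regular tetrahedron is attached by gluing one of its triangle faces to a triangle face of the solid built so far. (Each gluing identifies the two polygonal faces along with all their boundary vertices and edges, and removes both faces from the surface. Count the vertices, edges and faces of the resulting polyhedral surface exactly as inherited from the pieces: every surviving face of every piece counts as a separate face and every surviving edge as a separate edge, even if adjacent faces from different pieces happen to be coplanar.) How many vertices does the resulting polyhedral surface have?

17

A regular icosahedron: V=12, E=30, F=20.
Attach a pentagonal bipyramid (V=7, E=15, F=10) along a 3-gon: merge 3 vertices and 3 edges, delete both glued faces → V=16, E=42, F=28.
Attach a regular tetrahedron (V=4, E=6, F=4) along a 3-gon: merge 3 vertices and 3 edges, delete both glued faces → V=17, E=45, F=30.
Check: V − E + F = 17 − 45 + 30 = 2.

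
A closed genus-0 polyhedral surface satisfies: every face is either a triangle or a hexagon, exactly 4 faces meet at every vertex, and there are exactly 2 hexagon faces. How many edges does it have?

Let x be the number of triangles; then F = 2 + x.
Edge–face incidences: 2E = 6·2 + 3·x = 12 + 3x.
Every vertex has degree 4, so 4V = 2E.
Euler: V − E + F = 2 ⇒ (2E)/4 − E + (2 + x) = 2.
Multiply by 8: 2·(2E) − 4·(2E) + 8·(2 + x) = 16, i.e. 16 + 8x − 2·(12 + 3x) = 16.
Collecting terms: 2x − 8 = 16, so 2x = 24, so x = 12.
Then 2E = 12 + 3·12 = 48, so E = 24, V = 2E/4 = 12, F = 2 + 12 = 14.

24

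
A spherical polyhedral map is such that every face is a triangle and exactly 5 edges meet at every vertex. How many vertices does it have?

12

Each face has 3 edges and each edge borders two faces, so 2E = 3F.
Each vertex has degree 5, so 5V = 2E and hence V = 3F/5.
Euler: V − E + F = 2 ⇒ (3F/5) − (3F/2) + F = 2.
Multiply by 10: (6 − 15 + 10)F = 20, i.e. 1F = 20.
So F = 20, E = 3·20/2 = 30, V = 3·20/5 = 12.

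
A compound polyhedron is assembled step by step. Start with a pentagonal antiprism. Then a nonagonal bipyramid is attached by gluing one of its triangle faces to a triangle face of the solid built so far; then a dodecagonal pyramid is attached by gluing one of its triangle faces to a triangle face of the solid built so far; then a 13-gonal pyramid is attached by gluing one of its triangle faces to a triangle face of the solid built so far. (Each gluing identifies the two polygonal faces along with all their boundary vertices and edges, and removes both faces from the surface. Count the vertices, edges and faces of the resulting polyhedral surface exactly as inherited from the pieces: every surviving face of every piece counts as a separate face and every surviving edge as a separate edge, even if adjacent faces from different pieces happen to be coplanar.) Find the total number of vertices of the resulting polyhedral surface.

39

A pentagonal antiprism: V=10, E=20, F=12.
Attach a nonagonal bipyramid (V=11, E=27, F=18) along a 3-gon: merge 3 vertices and 3 edges, delete both glued faces → V=18, E=44, F=28.
Attach a dodecagonal pyramid (V=13, E=24, F=13) along a 3-gon: merge 3 vertices and 3 edges, delete both glued faces → V=28, E=65, F=39.
Attach a 13-gonal pyramid (V=14, E=26, F=14) along a 3-gon: merge 3 vertices and 3 edges, delete both glued faces → V=39, E=88, F=51.
Check: V − E + F = 39 − 88 + 51 = 2.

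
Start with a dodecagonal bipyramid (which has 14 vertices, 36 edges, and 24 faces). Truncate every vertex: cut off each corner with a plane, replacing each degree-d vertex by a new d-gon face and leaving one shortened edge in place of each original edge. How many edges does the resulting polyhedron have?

Truncation replaces each original edge-end by a new vertex, so V′ = 2E = 72.
Each original edge survives, and each old vertex of degree d contributes d new edges; summing degrees gives Σd = 2E, so E′ = E + 2E = 3E = 108.
Each original face survives and each original vertex becomes one new face: F′ = F + V = 38.

108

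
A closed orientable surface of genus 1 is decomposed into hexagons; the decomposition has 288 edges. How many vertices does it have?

192

χ = 2 − 2·1 = 0, and every face is a hexagon so 6F = 2E.
F = 2E/6 = 96. Then V = 0 + E − F = 0 + 288 − 96 = 192.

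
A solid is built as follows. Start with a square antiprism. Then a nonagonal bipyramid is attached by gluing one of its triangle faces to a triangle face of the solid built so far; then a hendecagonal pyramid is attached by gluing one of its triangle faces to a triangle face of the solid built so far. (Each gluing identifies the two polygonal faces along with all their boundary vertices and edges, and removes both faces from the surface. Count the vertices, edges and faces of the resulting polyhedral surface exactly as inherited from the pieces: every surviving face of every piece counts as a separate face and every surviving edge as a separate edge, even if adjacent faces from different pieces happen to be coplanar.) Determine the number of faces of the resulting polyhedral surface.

36

A square antiprism: V=8, E=16, F=10.
Attach a nonagonal bipyramid (V=11, E=27, F=18) along a 3-gon: merge 3 vertices and 3 edges, delete both glued faces → V=16, E=40, F=26.
Attach a hendecagonal pyramid (V=12, E=22, F=12) along a 3-gon: merge 3 vertices and 3 edges, delete both glued faces → V=25, E=59, F=36.
Check: V − E + F = 25 − 59 + 36 = 2.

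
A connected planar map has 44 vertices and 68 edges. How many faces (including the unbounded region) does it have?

Euler's formula for a connected plane graph: V − E + F = 2, so F = 2 − 44 + 68 = 26.

26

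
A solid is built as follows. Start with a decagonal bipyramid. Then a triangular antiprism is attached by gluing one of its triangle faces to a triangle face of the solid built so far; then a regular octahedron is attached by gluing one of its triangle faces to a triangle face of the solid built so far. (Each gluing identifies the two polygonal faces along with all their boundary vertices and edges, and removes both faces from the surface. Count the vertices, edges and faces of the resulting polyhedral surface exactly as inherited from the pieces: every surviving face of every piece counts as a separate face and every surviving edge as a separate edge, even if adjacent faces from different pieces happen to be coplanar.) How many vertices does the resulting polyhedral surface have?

18

A decagonal bipyramid: V=12, E=30, F=20.
Attach a triangular antiprism (V=6, E=12, F=8) along a 3-gon: merge 3 vertices and 3 edges, delete both glued faces → V=15, E=39, F=26.
Attach a regular octahedron (V=6, E=12, F=8) along a 3-gon: merge 3 vertices and 3 edges, delete both glued faces → V=18, E=48, F=32.
Check: V − E + F = 18 − 48 + 32 = 2.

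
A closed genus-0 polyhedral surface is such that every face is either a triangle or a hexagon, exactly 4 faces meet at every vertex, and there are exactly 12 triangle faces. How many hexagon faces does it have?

2

Let x be the number of hexagons; then F = 12 + x.
Edge–face incidences: 2E = 3·12 + 6·x = 36 + 6x.
Every vertex has degree 4, so 4V = 2E.
Euler: V − E + F = 2 ⇒ (2E)/4 − E + (12 + x) = 2.
Multiply by 8: 2·(2E) − 4·(2E) + 8·(12 + x) = 16, i.e. 96 + 8x − 2·(36 + 6x) = 16.
Collecting terms: −4x + 24 = 16, so −4x = −8, so x = 2.
Then 2E = 36 + 6·2 = 48, so E = 24, V = 2E/4 = 12, F = 12 + 2 = 14.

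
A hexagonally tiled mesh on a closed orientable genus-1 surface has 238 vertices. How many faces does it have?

119

χ = 2 − 2·1 = 0, and every face is a hexagon so 6F = 2E.
V − E + F = 0 with E = 6F/2 gives 238 − (6/2 − 1)·F = 0, so F = 119 and E = 357.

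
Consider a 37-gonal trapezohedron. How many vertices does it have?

76

The n-trapezohedron (dual of the n-antiprism) has V = 2·37 + 2 = 76, E = 4·37 = 148, F = 2·37 = 74.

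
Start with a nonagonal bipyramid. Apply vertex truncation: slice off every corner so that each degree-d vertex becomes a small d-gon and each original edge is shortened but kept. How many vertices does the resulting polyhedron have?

The base solid has V = 11, E = 27, F = 18.
Truncation replaces each original edge-end by a new vertex, so V′ = 2E = 54.
Each original edge survives, and each old vertex of degree d contributes d new edges; summing degrees gives Σd = 2E, so E′ = E + 2E = 3E = 81.
Each original face survives and each original vertex becomes one new face: F′ = F + V = 29.

54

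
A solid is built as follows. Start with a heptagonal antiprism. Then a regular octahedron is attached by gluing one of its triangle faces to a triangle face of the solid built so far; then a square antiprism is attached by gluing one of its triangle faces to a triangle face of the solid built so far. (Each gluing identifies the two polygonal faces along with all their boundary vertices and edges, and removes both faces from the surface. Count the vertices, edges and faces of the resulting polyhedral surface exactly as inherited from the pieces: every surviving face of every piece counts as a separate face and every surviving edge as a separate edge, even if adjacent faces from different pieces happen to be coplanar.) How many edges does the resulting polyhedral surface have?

A heptagonal antiprism: V=14, E=28, F=16.
Attach a regular octahedron (V=6, E=12, F=8) along a 3-gon: merge 3 vertices and 3 edges, delete both glued faces → V=17, E=37, F=22.
Attach a square antiprism (V=8, E=16, F=10) along a 3-gon: merge 3 vertices and 3 edges, delete both glued faces → V=22, E=50, F=30.
Check: V − E + F = 22 − 50 + 30 = 2.

50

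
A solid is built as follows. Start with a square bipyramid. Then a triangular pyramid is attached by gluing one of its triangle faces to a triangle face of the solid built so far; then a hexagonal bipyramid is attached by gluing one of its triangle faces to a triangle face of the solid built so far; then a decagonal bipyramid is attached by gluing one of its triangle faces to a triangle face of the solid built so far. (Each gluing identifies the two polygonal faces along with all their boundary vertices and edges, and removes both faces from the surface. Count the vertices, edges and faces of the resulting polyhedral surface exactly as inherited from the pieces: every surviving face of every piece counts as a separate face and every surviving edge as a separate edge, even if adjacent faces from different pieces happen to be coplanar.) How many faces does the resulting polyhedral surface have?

38

A square bipyramid: V=6, E=12, F=8.
Attach a triangular pyramid (V=4, E=6, F=4) along a 3-gon: merge 3 vertices and 3 edges, delete both glued faces → V=7, E=15, F=10.
Attach a hexagonal bipyramid (V=8, E=18, F=12) along a 3-gon: merge 3 vertices and 3 edges, delete both glued faces → V=12, E=30, F=20.
Attach a decagonal bipyramid (V=12, E=30, F=20) along a 3-gon: merge 3 vertices and 3 edges, delete both glued faces → V=21, E=57, F=38.
Check: V − E + F = 21 − 57 + 38 = 2.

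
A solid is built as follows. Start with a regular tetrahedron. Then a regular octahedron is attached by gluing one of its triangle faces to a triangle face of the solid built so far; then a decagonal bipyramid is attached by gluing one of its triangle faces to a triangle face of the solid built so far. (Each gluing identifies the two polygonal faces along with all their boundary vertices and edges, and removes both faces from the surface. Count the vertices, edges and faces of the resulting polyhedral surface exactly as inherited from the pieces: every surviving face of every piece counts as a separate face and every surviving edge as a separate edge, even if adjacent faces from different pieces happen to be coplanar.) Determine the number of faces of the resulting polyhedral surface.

A regular tetrahedron: V=4, E=6, F=4.
Attach a regular octahedron (V=6, E=12, F=8) along a 3-gon: merge 3 vertices and 3 edges, delete both glued faces → V=7, E=15, F=10.
Attach a decagonal bipyramid (V=12, E=30, F=20) along a 3-gon: merge 3 vertices and 3 edges, delete both glued faces → V=16, E=42, F=28.
Check: V − E + F = 16 − 42 + 28 = 2.

28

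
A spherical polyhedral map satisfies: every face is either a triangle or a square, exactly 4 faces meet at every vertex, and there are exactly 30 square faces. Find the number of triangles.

8

Let x be the number of triangles; then F = 30 + x.
Edge–face incidences: 2E = 4·30 + 3·x = 120 + 3x.
Every vertex has degree 4, so 4V = 2E.
Euler: V − E + F = 2 ⇒ (2E)/4 − E + (30 + x) = 2.
Multiply by 8: 2·(2E) − 4·(2E) + 8·(30 + x) = 16, i.e. 240 + 8x − 2·(120 + 3x) = 16.
Collecting terms: 2x = 16, so x = 8.
Then 2E = 120 + 3·8 = 144, so E = 72, V = 2E/4 = 36, F = 30 + 8 = 38.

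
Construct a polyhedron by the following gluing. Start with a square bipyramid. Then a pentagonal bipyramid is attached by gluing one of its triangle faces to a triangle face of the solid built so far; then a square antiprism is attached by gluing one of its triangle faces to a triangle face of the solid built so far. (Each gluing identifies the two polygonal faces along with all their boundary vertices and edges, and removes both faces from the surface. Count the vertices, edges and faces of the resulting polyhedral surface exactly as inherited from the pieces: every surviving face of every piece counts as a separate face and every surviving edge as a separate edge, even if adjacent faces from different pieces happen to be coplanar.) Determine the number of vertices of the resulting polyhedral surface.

15

A square bipyramid: V=6, E=12, F=8.
Attach a pentagonal bipyramid (V=7, E=15, F=10) along a 3-gon: merge 3 vertices and 3 edges, delete both glued faces → V=10, E=24, F=16.
Attach a square antiprism (V=8, E=16, F=10) along a 3-gon: merge 3 vertices and 3 edges, delete both glued faces → V=15, E=37, F=24.
Check: V − E + F = 15 − 37 + 24 = 2.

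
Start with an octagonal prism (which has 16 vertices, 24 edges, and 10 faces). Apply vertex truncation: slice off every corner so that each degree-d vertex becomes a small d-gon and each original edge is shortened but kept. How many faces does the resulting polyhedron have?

26

Truncation replaces each original edge-end by a new vertex, so V′ = 2E = 48.
Each original edge survives, and each old vertex of degree d contributes d new edges; summing degrees gives Σd = 2E, so E′ = E + 2E = 3E = 72.
Each original face survives and each original vertex becomes one new face: F′ = F + V = 26.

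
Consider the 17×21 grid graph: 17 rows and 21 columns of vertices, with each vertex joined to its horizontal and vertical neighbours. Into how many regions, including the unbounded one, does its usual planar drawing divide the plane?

321

The grid has V = 17·21 = 357 vertices and E = 17·20 + 21·16 = 676 edges.
F = 2 − V + E = 2 − 357 + 676 = 321.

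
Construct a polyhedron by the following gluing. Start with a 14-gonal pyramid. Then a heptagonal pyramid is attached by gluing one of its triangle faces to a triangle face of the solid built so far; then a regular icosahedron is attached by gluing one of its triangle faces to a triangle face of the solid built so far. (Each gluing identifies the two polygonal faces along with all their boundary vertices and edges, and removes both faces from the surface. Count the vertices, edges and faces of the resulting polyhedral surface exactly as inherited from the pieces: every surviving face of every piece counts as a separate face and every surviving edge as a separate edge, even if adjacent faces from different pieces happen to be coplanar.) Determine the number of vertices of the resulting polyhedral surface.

29

A 14-gonal pyramid: V=15, E=28, F=15.
Attach a heptagonal pyramid (V=8, E=14, F=8) along a 3-gon: merge 3 vertices and 3 edges, delete both glued faces → V=20, E=39, F=21.
Attach a regular icosahedron (V=12, E=30, F=20) along a 3-gon: merge 3 vertices and 3 edges, delete both glued faces → V=29, E=66, F=39.
Check: V − E + F = 29 − 66 + 39 = 2.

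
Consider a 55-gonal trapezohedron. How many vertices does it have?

The n-trapezohedron (dual of the n-antiprism) has V = 2·55 + 2 = 112, E = 4·55 = 220, F = 2·55 = 110.

112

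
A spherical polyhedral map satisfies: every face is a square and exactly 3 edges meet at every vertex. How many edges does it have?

Each face has 4 edges and each edge borders two faces, so 2E = 4F.
Each vertex has degree 3, so 3V = 2E and hence V = 4F/3.
Euler: V − E + F = 2 ⇒ (4F/3) − (4F/2) + F = 2.
Multiply by 6: (8 − 12 + 6)F = 12, i.e. 2F = 12.
So F = 6, E = 4·6/2 = 12, V = 4·6/3 = 8.

12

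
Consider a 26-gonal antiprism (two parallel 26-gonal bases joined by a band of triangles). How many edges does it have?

An antiprism on an n-gon has two n-gon caps and 2n triangles: V = 2·26 = 52, E = 4·26 = 104, F = 2·26 + 2 = 54.

104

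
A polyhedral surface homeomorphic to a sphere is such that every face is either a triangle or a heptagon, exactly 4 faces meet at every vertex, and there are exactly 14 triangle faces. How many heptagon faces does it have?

2

Let x be the number of heptagons; then F = 14 + x.
Edge–face incidences: 2E = 3·14 + 7·x = 42 + 7x.
Every vertex has degree 4, so 4V = 2E.
Euler: V − E + F = 2 ⇒ (2E)/4 − E + (14 + x) = 2.
Multiply by 8: 2·(2E) − 4·(2E) + 8·(14 + x) = 16, i.e. 112 + 8x − 2·(42 + 7x) = 16.
Collecting terms: −6x + 28 = 16, so −6x = −12, so x = 2.
Then 2E = 42 + 7·2 = 56, so E = 28, V = 2E/4 = 14, F = 14 + 2 = 16.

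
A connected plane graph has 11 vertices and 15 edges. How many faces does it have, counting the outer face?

Euler's formula for a connected plane graph: V − E + F = 2, so F = 2 − 11 + 15 = 6.

6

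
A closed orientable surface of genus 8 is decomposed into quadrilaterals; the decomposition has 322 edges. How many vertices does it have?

147

χ = 2 − 2·8 = -14, and every face is a square so 4F = 2E.
F = 2E/4 = 161. Then V = -14 + E − F = -14 + 322 − 161 = 147.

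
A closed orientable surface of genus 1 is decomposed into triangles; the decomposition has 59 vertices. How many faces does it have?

χ = 2 − 2·1 = 0, and every face is a triangle so 3F = 2E.
V − E + F = 0 with E = 3F/2 gives 59 − (3/2 − 1)·F = 0, so F = 118 and E = 177.

118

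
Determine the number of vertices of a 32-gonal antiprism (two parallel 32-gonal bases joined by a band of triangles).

An antiprism on an n-gon has two n-gon caps and 2n triangles: V = 2·32 = 64, E = 4·32 = 128, F = 2·32 + 2 = 66.

64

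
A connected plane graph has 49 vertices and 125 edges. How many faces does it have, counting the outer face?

78

Euler's formula for a connected plane graph: V − E + F = 2, so F = 2 − 49 + 125 = 78.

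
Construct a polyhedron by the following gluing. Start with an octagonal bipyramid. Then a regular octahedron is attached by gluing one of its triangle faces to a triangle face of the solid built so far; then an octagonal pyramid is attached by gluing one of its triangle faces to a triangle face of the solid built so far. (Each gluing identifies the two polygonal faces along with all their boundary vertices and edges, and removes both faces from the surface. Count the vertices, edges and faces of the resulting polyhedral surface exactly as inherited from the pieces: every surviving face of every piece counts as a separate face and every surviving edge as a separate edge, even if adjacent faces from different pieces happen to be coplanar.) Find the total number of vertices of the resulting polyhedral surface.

19

An octagonal bipyramid: V=10, E=24, F=16.
Attach a regular octahedron (V=6, E=12, F=8) along a 3-gon: merge 3 vertices and 3 edges, delete both glued faces → V=13, E=33, F=22.
Attach an octagonal pyramid (V=9, E=16, F=9) along a 3-gon: merge 3 vertices and 3 edges, delete both glued faces → V=19, E=46, F=29.
Check: V − E + F = 19 − 46 + 29 = 2.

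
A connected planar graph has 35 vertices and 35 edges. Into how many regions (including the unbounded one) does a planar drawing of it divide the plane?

Euler's formula for a connected plane graph: V − E + F = 2, so F = 2 − 35 + 35 = 2.

2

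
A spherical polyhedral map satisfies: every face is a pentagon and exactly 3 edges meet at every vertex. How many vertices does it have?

Each face has 5 edges and each edge borders two faces, so 2E = 5F.
Each vertex has degree 3, so 3V = 2E and hence V = 5F/3.
Euler: V − E + F = 2 ⇒ (5F/3) − (5F/2) + F = 2.
Multiply by 6: (10 − 15 + 6)F = 12, i.e. 1F = 12.
So F = 12, E = 5·12/2 = 30, V = 5·12/3 = 20.

20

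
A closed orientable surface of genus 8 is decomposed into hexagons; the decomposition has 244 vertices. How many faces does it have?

129

χ = 2 − 2·8 = -14, and every face is a hexagon so 6F = 2E.
V − E + F = -14 with E = 6F/2 gives 244 − (6/2 − 1)·F = -14, so F = 129 and E = 387.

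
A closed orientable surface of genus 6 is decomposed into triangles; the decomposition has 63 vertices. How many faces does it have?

146

χ = 2 − 2·6 = -10, and every face is a triangle so 3F = 2E.
V − E + F = -10 with E = 3F/2 gives 63 − (3/2 − 1)·F = -10, so F = 146 and E = 219.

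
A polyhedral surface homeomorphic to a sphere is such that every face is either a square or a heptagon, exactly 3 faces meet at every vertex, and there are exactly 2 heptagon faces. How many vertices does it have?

Let x be the number of squares; then F = 2 + x.
Edge–face incidences: 2E = 7·2 + 4·x = 14 + 4x.
Every vertex has degree 3, so 3V = 2E.
Euler: V − E + F = 2 ⇒ (2E)/3 − E + (2 + x) = 2.
Multiply by 6: 2·(2E) − 3·(2E) + 6·(2 + x) = 12, i.e. 12 + 6x − (14 + 4x) = 12.
Collecting terms: 2x − 2 = 12, so 2x = 14, so x = 7.
Then 2E = 14 + 4·7 = 42, so E = 21, V = 2E/3 = 14, F = 2 + 7 = 9.

14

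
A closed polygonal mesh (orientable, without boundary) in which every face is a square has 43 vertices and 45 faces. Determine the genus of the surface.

2

Every face is a square, so 2E = 4·45 = 180, giving E = 90.
χ = V − E + F = 43 − 90 + 45 = -2.
For a closed orientable surface χ = 2 − 2g, so g = (2 − (-2))/2 = 2.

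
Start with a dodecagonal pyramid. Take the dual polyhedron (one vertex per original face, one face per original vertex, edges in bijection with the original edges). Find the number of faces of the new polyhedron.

13

The base solid has V = 13, E = 24, F = 13.
The dual swaps V and F and preserves E: V′ = F = 13, E′ = E = 24, F′ = V = 13.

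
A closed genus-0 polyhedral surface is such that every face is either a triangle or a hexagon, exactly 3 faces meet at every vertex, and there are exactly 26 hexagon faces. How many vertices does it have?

56

Let x be the number of triangles; then F = 26 + x.
Edge–face incidences: 2E = 6·26 + 3·x = 156 + 3x.
Every vertex has degree 3, so 3V = 2E.
Euler: V − E + F = 2 ⇒ (2E)/3 − E + (26 + x) = 2.
Multiply by 6: 2·(2E) − 3·(2E) + 6·(26 + x) = 12, i.e. 156 + 6x − (156 + 3x) = 12.
Collecting terms: 3x = 12, so x = 4.
Then 2E = 156 + 3·4 = 168, so E = 84, V = 2E/3 = 56, F = 26 + 4 = 30.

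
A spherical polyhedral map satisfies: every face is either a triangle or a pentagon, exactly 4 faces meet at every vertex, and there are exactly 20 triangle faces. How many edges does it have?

Let x be the number of pentagons; then F = 20 + x.
Edge–face incidences: 2E = 3·20 + 5·x = 60 + 5x.
Every vertex has degree 4, so 4V = 2E.
Euler: V − E + F = 2 ⇒ (2E)/4 − E + (20 + x) = 2.
Multiply by 8: 2·(2E) − 4·(2E) + 8·(20 + x) = 16, i.e. 160 + 8x − 2·(60 + 5x) = 16.
Collecting terms: −2x + 40 = 16, so −2x = −24, so x = 12.
Then 2E = 60 + 5·12 = 120, so E = 60, V = 2E/4 = 30, F = 20 + 12 = 32.

60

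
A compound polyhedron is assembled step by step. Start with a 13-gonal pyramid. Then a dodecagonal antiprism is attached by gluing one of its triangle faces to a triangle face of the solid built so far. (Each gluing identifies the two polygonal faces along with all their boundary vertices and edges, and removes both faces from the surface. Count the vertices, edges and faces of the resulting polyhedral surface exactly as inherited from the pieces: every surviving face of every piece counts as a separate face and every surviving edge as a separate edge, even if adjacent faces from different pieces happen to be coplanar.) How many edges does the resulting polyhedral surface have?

A 13-gonal pyramid: V=14, E=26, F=14.
Attach a dodecagonal antiprism (V=24, E=48, F=26) along a 3-gon: merge 3 vertices and 3 edges, delete both glued faces → V=35, E=71, F=38.
Check: V − E + F = 35 − 71 + 38 = 2.

71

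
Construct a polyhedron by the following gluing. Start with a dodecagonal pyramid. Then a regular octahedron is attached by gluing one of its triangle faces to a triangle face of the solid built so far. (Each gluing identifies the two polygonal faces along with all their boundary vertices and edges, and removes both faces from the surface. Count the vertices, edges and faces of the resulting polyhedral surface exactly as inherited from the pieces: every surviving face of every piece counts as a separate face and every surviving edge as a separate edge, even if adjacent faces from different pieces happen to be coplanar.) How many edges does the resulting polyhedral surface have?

33

A dodecagonal pyramid: V=13, E=24, F=13.
Attach a regular octahedron (V=6, E=12, F=8) along a 3-gon: merge 3 vertices and 3 edges, delete both glued faces → V=16, E=33, F=19.
Check: V − E + F = 16 − 33 + 19 = 2.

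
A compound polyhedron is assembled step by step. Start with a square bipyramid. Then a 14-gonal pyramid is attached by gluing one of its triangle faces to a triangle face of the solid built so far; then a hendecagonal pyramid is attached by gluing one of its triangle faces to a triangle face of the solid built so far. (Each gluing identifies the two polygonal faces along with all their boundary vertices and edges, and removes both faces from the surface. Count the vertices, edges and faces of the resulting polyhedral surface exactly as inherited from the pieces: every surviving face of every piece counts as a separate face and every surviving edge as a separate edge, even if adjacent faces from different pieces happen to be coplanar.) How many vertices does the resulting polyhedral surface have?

27

A square bipyramid: V=6, E=12, F=8.
Attach a 14-gonal pyramid (V=15, E=28, F=15) along a 3-gon: merge 3 vertices and 3 edges, delete both glued faces → V=18, E=37, F=21.
Attach a hendecagonal pyramid (V=12, E=22, F=12) along a 3-gon: merge 3 vertices and 3 edges, delete both glued faces → V=27, E=56, F=31.
Check: V − E + F = 27 − 56 + 31 = 2.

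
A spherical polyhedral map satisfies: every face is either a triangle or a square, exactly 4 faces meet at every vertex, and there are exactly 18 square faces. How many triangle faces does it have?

8

Let x be the number of triangles; then F = 18 + x.
Edge–face incidences: 2E = 4·18 + 3·x = 72 + 3x.
Every vertex has degree 4, so 4V = 2E.
Euler: V − E + F = 2 ⇒ (2E)/4 − E + (18 + x) = 2.
Multiply by 8: 2·(2E) − 4·(2E) + 8·(18 + x) = 16, i.e. 144 + 8x − 2·(72 + 3x) = 16.
Collecting terms: 2x = 16, so x = 8.
Then 2E = 72 + 3·8 = 96, so E = 48, V = 2E/4 = 24, F = 18 + 8 = 26.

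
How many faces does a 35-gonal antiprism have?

72

An antiprism on an n-gon has two n-gon caps and 2n triangles: V = 2·35 = 70, E = 4·35 = 140, F = 2·35 + 2 = 72.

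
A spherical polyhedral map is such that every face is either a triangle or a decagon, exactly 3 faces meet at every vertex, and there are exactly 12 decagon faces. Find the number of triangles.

20

Let x be the number of triangles; then F = 12 + x.
Edge–face incidences: 2E = 10·12 + 3·x = 120 + 3x.
Every vertex has degree 3, so 3V = 2E.
Euler: V − E + F = 2 ⇒ (2E)/3 − E + (12 + x) = 2.
Multiply by 6: 2·(2E) − 3·(2E) + 6·(12 + x) = 12, i.e. 72 + 6x − (120 + 3x) = 12.
Collecting terms: 3x − 48 = 12, so 3x = 60, so x = 20.
Then 2E = 120 + 3·20 = 180, so E = 90, V = 2E/3 = 60, F = 12 + 20 = 32.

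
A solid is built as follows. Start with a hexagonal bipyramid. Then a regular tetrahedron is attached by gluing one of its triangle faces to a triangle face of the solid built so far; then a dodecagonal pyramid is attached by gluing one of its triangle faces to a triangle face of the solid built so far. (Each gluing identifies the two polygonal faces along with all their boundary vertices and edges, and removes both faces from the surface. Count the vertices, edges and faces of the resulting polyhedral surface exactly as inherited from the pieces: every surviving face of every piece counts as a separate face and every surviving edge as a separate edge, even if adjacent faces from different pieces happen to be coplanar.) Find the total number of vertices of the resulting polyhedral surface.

19

A hexagonal bipyramid: V=8, E=18, F=12.
Attach a regular tetrahedron (V=4, E=6, F=4) along a 3-gon: merge 3 vertices and 3 edges, delete both glued faces → V=9, E=21, F=14.
Attach a dodecagonal pyramid (V=13, E=24, F=13) along a 3-gon: merge 3 vertices and 3 edges, delete both glued faces → V=19, E=42, F=25.
Check: V − E + F = 19 − 42 + 25 = 2.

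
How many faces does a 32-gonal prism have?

34

A prism on an n-gon has two n-gon bases and n rectangular sides: V = 2·32 = 64, E = 3·32 = 96, F = 32 + 2 = 34.
Check: V − E + F = 64 − 96 + 34 = 2.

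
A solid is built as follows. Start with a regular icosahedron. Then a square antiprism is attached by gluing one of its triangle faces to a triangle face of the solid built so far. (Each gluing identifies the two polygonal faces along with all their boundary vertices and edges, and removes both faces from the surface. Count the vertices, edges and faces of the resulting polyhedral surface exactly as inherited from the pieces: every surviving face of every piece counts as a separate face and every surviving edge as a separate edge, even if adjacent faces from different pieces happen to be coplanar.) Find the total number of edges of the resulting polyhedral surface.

43

A regular icosahedron: V=12, E=30, F=20.
Attach a square antiprism (V=8, E=16, F=10) along a 3-gon: merge 3 vertices and 3 edges, delete both glued faces → V=17, E=43, F=28.
Check: V − E + F = 17 − 43 + 28 = 2.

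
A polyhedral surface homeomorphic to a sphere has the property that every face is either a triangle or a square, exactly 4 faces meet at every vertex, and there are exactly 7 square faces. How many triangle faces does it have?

8

Let x be the number of triangles; then F = 7 + x.
Edge–face incidences: 2E = 4·7 + 3·x = 28 + 3x.
Every vertex has degree 4, so 4V = 2E.
Euler: V − E + F = 2 ⇒ (2E)/4 − E + (7 + x) = 2.
Multiply by 8: 2·(2E) − 4·(2E) + 8·(7 + x) = 16, i.e. 56 + 8x − 2·(28 + 3x) = 16.
Collecting terms: 2x = 16, so x = 8.
Then 2E = 28 + 3·8 = 52, so E = 26, V = 2E/4 = 13, F = 7 + 8 = 15.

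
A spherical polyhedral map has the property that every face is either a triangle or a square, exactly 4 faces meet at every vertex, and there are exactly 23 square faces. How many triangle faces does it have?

Let x be the number of triangles; then F = 23 + x.
Edge–face incidences: 2E = 4·23 + 3·x = 92 + 3x.
Every vertex has degree 4, so 4V = 2E.
Euler: V − E + F = 2 ⇒ (2E)/4 − E + (23 + x) = 2.
Multiply by 8: 2·(2E) − 4·(2E) + 8·(23 + x) = 16, i.e. 184 + 8x − 2·(92 + 3x) = 16.
Collecting terms: 2x = 16, so x = 8.
Then 2E = 92 + 3·8 = 116, so E = 58, V = 2E/4 = 29, F = 23 + 8 = 31.

8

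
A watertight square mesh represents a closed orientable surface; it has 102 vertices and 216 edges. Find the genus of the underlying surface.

Every face is a square and each edge borders two faces, so 4F = 2·216, giving F = 108.
χ = V − E + F = 102 − 216 + 108 = -6.
For a closed orientable surface χ = 2 − 2g, so g = (2 − (-6))/2 = 4.

4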